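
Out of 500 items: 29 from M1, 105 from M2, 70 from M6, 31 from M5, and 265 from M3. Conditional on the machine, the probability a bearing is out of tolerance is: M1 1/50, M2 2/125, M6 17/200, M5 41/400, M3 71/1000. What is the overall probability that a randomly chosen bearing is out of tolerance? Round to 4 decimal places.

By Bayes' rule, posterior ∝ prior × likelihood:
  M1: 0.058 × 0.02 = 0.00116
  M2: 0.21 × 0.016 = 0.00336
  M6: 0.14 × 0.085 = 0.0119
  M5: 0.062 × 0.1025 = 0.006355
  M3: 0.53 × 0.071 = 0.03763
P(oversize) = 0.00116 + 0.00336 + 0.0119 + 0.006355 + 0.03763 = 0.060405 → 0.0604.

0.0604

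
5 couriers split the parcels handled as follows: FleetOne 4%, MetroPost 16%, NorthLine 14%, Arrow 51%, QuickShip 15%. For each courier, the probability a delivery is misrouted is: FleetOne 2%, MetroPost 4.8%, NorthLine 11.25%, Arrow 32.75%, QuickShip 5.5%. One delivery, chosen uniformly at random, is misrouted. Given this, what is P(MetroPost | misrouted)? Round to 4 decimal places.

Compute prior × likelihood for every hypothesis:
  FleetOne: 0.04 × 0.02 = 0.0008
  MetroPost: 0.16 × 0.048 = 0.00768
  NorthLine: 0.14 × 0.1125 = 0.01575
  Arrow: 0.51 × 0.3275 = 0.167025
  QuickShip: 0.15 × 0.055 = 0.00825
Total = 0.199505.
P(MetroPost | evidence) = 0.00768 / 0.199505 ≈ 0.0385.

0.0385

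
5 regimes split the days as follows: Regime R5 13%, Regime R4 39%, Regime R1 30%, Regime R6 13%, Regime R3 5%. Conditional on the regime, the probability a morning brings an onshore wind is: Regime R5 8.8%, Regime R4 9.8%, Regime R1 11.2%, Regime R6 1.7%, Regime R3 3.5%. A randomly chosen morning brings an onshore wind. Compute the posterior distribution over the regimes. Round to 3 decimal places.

Unnormalized posteriors (prior × likelihood):
  Regime R5: 0.13 × 0.088 = 0.01144
  Regime R4: 0.39 × 0.098 = 0.03822
  Regime R1: 0.3 × 0.112 = 0.0336
  Regime R6: 0.13 × 0.017 = 0.00221
  Regime R3: 0.05 × 0.035 = 0.00175
Total = 0.08722.
P(Regime R5 | onshore) = 0.01144/0.08722 ≈ 0.131
P(Regime R4 | onshore) = 0.03822/0.08722 ≈ 0.438
P(Regime R1 | onshore) = 0.0336/0.08722 ≈ 0.385
P(Regime R6 | onshore) = 0.00221/0.08722 ≈ 0.025
P(Regime R3 | onshore) = 0.00175/0.08722 ≈ 0.020

Regime R5 0.131, Regime R4 0.438, Regime R1 0.385, Regime R6 0.025, Regime R3 0.020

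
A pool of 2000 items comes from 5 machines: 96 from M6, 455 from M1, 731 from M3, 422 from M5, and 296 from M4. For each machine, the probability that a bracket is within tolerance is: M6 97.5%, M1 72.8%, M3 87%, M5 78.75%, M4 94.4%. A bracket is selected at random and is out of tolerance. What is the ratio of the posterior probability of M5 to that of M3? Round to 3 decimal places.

Taking complements, P(oversize | each) = M6 0.025, M1 0.272, M3 0.13, M5 0.2125, M4 0.056.
Prior × likelihood for each hypothesis:
  M6: 0.048 × 0.025 = 0.0012
  M1: 0.2275 × 0.272 = 0.06188
  M3: 0.3655 × 0.13 = 0.047515
  M5: 0.211 × 0.2125 = 0.0448375
  M4: 0.148 × 0.056 = 0.008288
Total = 0.1637205.
The ratio is 0.0448375 / 0.047515 (the normalizer cancels) = 0.944.

0.944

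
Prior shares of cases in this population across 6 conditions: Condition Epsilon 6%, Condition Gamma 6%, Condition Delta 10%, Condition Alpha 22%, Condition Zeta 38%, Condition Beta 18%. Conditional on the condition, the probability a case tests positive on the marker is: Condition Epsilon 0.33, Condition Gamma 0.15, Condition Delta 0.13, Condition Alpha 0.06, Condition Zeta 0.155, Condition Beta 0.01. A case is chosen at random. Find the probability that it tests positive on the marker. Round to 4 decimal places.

Compute prior × likelihood for every hypothesis:
  Condition Epsilon: 0.06 × 0.33 = 0.0198
  Condition Gamma: 0.06 × 0.15 = 0.009
  Condition Delta: 0.1 × 0.13 = 0.013
  Condition Alpha: 0.22 × 0.06 = 0.0132
  Condition Zeta: 0.38 × 0.155 = 0.0589
  Condition Beta: 0.18 × 0.01 = 0.0018
P(marker-positive) = 0.0198 + 0.009 + 0.013 + 0.0132 + 0.0589 + 0.0018 = 0.1157 → 0.1157.

0.1157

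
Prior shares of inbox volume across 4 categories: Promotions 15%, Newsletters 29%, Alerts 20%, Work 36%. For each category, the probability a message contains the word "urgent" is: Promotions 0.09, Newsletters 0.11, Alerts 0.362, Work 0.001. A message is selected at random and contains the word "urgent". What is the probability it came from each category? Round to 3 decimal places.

Promotions 0.114, Newsletters 0.270, Alerts 0.613, Work 0.003

Compute prior × likelihood for every hypothesis:
  Promotions: 0.15 × 0.09 = 0.0135
  Newsletters: 0.29 × 0.11 = 0.0319
  Alerts: 0.2 × 0.362 = 0.0724
  Work: 0.36 × 0.001 = 0.00036
Sum = 0.11816.
P(Promotions | urgent-flag) = 0.0135/0.11816 ≈ 0.114
P(Newsletters | urgent-flag) = 0.0319/0.11816 ≈ 0.270
P(Alerts | urgent-flag) = 0.0724/0.11816 ≈ 0.613
P(Work | urgent-flag) = 0.00036/0.11816 ≈ 0.003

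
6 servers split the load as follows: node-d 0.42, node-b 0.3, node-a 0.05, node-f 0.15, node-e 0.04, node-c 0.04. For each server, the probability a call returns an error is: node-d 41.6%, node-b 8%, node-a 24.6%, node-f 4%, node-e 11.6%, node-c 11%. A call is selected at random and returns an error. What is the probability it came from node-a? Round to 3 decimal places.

0.054

Unnormalized posteriors (prior × likelihood):
  node-d: 0.42 × 0.416 = 0.17472
  node-b: 0.3 × 0.08 = 0.024
  node-a: 0.05 × 0.246 = 0.0123
  node-f: 0.15 × 0.04 = 0.006
  node-e: 0.04 × 0.116 = 0.00464
  node-c: 0.04 × 0.11 = 0.0044
Total = 0.22606.
P(node-a | evidence) = 0.0123 / 0.22606 ≈ 0.054.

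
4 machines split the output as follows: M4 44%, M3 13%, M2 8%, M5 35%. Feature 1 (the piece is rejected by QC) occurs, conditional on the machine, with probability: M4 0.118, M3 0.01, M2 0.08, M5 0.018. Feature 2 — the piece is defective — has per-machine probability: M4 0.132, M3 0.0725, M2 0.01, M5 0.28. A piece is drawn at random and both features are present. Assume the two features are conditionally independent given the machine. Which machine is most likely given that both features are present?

Unnormalized posteriors (prior × likelihood):
  M4: 0.44 × 0.118 × 0.132 = 0.00685344
  M3: 0.13 × 0.01 × 0.0725 = 0.00009425
  M2: 0.08 × 0.08 × 0.01 = 0.000064
  M5: 0.35 × 0.018 × 0.28 = 0.001764
Normalizing constant = 0.00877569.
Largest term belongs to M4, so M4 is most probable.

M4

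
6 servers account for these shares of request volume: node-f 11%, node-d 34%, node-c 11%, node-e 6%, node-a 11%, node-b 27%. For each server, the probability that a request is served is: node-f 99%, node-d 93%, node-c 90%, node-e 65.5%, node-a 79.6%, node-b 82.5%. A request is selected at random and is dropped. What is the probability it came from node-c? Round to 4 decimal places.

0.0871

Taking complements, P(dropped | each) = node-f 0.01, node-d 0.07, node-c 0.1, node-e 0.345, node-a 0.204, node-b 0.175.
Compute prior × likelihood for every hypothesis:
  node-f: 0.11 × 0.01 = 0.0011
  node-d: 0.34 × 0.07 = 0.0238
  node-c: 0.11 × 0.1 = 0.011
  node-e: 0.06 × 0.345 = 0.0207
  node-a: 0.11 × 0.204 = 0.02244
  node-b: 0.27 × 0.175 = 0.04725
Normalizing constant = 0.12629.
P(node-c | evidence) = 0.011 / 0.12629 ≈ 0.0871.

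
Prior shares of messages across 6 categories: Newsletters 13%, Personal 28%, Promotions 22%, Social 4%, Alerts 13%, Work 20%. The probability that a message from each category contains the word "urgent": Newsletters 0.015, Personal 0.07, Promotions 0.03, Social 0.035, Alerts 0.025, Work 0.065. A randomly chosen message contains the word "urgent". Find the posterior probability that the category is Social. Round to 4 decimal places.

0.0306

By Bayes' rule, posterior ∝ prior × likelihood:
  Newsletters: 0.13 × 0.015 = 0.00195
  Personal: 0.28 × 0.07 = 0.0196
  Promotions: 0.22 × 0.03 = 0.0066
  Social: 0.04 × 0.035 = 0.0014
  Alerts: 0.13 × 0.025 = 0.00325
  Work: 0.2 × 0.065 = 0.013
Sum = 0.0458.
P(Social | evidence) = 0.0014 / 0.0458 ≈ 0.0306.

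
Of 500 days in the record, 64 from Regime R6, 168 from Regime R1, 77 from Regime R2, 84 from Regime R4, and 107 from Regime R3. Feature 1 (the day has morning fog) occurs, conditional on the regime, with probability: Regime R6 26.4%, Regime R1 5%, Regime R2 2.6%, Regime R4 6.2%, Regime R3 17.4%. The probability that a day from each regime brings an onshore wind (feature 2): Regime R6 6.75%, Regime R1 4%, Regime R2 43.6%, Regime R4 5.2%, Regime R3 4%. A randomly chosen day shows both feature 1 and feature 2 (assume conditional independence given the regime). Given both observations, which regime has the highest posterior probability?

Prior × likelihood for each hypothesis:
  Regime R6: 0.128 × 0.264 × 0.0675 = 0.00228096
  Regime R1: 0.336 × 0.05 × 0.04 = 0.000672
  Regime R2: 0.154 × 0.026 × 0.436 = 0.001745744
  Regime R4: 0.168 × 0.062 × 0.052 = 0.000541632
  Regime R3: 0.214 × 0.174 × 0.04 = 0.00148944
Sum = 0.006729776.
Largest term belongs to Regime R6, so Regime R6 is most probable.

Regime R6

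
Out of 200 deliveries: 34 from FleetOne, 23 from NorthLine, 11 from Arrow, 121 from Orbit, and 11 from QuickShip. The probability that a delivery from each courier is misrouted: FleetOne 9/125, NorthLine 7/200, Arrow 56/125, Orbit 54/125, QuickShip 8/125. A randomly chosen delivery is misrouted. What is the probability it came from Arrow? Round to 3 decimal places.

0.081

By Bayes' rule, posterior ∝ prior × likelihood:
  FleetOne: 0.17 × 0.072 = 0.01224
  NorthLine: 0.115 × 0.035 = 0.004025
  Arrow: 0.055 × 0.448 = 0.02464
  Orbit: 0.605 × 0.432 = 0.26136
  QuickShip: 0.055 × 0.064 = 0.00352
Normalizing constant = 0.305785.
P(Arrow | evidence) = 0.02464 / 0.305785 ≈ 0.081.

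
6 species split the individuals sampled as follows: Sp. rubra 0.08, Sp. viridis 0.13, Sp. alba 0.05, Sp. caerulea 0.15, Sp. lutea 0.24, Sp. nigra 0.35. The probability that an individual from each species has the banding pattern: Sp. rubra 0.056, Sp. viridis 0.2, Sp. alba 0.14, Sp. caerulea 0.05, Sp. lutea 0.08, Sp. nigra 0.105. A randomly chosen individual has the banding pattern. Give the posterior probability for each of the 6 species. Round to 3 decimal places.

Compute prior × likelihood for every hypothesis:
  Sp. rubra: 0.08 × 0.056 = 0.00448
  Sp. viridis: 0.13 × 0.2 = 0.026
  Sp. alba: 0.05 × 0.14 = 0.007
  Sp. caerulea: 0.15 × 0.05 = 0.0075
  Sp. lutea: 0.24 × 0.08 = 0.0192
  Sp. nigra: 0.35 × 0.105 = 0.03675
Normalizing constant = 0.10093.
P(Sp. rubra | banded) = 0.00448/0.10093 ≈ 0.044
P(Sp. viridis | banded) = 0.026/0.10093 ≈ 0.258
P(Sp. alba | banded) = 0.007/0.10093 ≈ 0.069
P(Sp. caerulea | banded) = 0.0075/0.10093 ≈ 0.074
P(Sp. lutea | banded) = 0.0192/0.10093 ≈ 0.190
P(Sp. nigra | banded) = 0.03675/0.10093 ≈ 0.364
(Check: 0.044+0.258+0.069+0.074+0.190+0.364 = 0.999.)

Sp. rubra 0.044, Sp. viridis 0.258, Sp. alba 0.069, Sp. caerulea 0.074, Sp. lutea 0.190, Sp. nigra 0.364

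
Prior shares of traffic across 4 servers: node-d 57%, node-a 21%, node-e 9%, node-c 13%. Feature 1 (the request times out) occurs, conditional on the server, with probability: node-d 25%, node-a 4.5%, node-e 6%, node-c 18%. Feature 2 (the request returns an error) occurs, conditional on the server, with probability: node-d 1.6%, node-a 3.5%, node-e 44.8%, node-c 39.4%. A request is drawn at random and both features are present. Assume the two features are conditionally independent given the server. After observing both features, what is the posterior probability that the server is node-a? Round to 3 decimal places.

Unnormalized posteriors (prior × likelihood):
  node-d: 0.57 × 0.25 × 0.016 = 0.00228
  node-a: 0.21 × 0.045 × 0.035 = 0.00033075
  node-e: 0.09 × 0.06 × 0.448 = 0.0024192
  node-c: 0.13 × 0.18 × 0.394 = 0.0092196
Normalizing constant = 0.01424955.
P(node-a | evidence) = 0.00033075 / 0.01424955 ≈ 0.023.

0.023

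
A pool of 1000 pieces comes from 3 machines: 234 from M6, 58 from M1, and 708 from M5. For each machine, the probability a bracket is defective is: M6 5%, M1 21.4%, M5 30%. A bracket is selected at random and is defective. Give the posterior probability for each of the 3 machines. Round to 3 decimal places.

Prior × likelihood for each hypothesis:
  M6: 0.234 × 0.05 = 0.0117
  M1: 0.058 × 0.214 = 0.012412
  M5: 0.708 × 0.3 = 0.2124
Sum = 0.236512.
P(M6 | defective) = 0.0117/0.236512 ≈ 0.049
P(M1 | defective) = 0.012412/0.236512 ≈ 0.052
P(M5 | defective) = 0.2124/0.236512 ≈ 0.898

M6 0.049, M1 0.052, M5 0.898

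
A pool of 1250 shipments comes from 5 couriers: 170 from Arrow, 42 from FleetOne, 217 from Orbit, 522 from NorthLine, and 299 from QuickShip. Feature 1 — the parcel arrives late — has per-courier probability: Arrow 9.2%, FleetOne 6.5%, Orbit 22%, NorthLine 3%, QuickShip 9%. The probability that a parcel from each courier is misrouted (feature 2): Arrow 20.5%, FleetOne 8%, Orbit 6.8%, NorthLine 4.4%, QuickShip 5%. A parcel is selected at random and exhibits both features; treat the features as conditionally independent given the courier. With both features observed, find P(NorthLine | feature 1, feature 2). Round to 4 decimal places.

Unnormalized posteriors (prior × likelihood):
  Arrow: 0.136 × 0.092 × 0.205 = 0.00256496
  FleetOne: 0.0336 × 0.065 × 0.08 = 0.00017472
  Orbit: 0.1736 × 0.22 × 0.068 = 0.002597056
  NorthLine: 0.4176 × 0.03 × 0.044 = 0.000551232
  QuickShip: 0.2392 × 0.09 × 0.05 = 0.0010764
Sum = 0.006964368.
P(NorthLine | evidence) = 0.000551232 / 0.006964368 ≈ 0.0792.

0.0792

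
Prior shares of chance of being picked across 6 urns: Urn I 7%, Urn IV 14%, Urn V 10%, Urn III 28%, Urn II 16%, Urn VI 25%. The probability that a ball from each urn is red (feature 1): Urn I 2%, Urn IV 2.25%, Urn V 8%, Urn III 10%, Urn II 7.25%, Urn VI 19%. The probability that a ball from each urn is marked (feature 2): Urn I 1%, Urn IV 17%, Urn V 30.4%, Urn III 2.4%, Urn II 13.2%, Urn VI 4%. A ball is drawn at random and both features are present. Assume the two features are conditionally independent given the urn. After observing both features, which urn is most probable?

Prior × likelihood for each hypothesis:
  Urn I: 0.07 × 0.02 × 0.01 = 0.000014
  Urn IV: 0.14 × 0.0225 × 0.17 = 0.0005355
  Urn V: 0.1 × 0.08 × 0.304 = 0.002432
  Urn III: 0.28 × 0.1 × 0.024 = 0.000672
  Urn II: 0.16 × 0.0725 × 0.132 = 0.0015312
  Urn VI: 0.25 × 0.19 × 0.04 = 0.0019
Normalizing constant = 0.0070847.
Largest term belongs to Urn V, so Urn V is most probable.

Urn V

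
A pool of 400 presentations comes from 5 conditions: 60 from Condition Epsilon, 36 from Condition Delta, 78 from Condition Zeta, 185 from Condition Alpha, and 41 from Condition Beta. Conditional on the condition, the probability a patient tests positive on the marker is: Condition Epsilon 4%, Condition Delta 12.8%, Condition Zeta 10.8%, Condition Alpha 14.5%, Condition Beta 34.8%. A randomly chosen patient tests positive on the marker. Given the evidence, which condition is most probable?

By Bayes' rule, posterior ∝ prior × likelihood:
  Condition Epsilon: 0.15 × 0.04 = 0.006
  Condition Delta: 0.09 × 0.128 = 0.01152
  Condition Zeta: 0.195 × 0.108 = 0.02106
  Condition Alpha: 0.4625 × 0.145 = 0.0670625
  Condition Beta: 0.1025 × 0.348 = 0.03567
Sum = 0.1413125.
Largest term belongs to Condition Alpha, so Condition Alpha is most probable.

Condition Alpha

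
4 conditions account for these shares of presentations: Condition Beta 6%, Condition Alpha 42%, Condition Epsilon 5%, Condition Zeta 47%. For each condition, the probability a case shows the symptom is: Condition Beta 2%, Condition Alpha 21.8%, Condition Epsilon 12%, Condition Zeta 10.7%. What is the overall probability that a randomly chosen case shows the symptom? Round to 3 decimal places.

Prior × likelihood for each hypothesis:
  Condition Beta: 0.06 × 0.02 = 0.0012
  Condition Alpha: 0.42 × 0.218 = 0.09156
  Condition Epsilon: 0.05 × 0.12 = 0.006
  Condition Zeta: 0.47 × 0.107 = 0.05029
P(symptomatic) = 0.0012 + 0.09156 + 0.006 + 0.05029 = 0.14905 → 0.149.

0.149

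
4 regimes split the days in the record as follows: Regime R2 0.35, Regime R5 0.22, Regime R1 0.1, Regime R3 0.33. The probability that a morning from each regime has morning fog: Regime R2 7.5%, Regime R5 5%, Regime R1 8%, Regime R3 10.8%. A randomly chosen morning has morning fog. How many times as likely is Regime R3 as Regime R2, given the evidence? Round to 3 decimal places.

1.358

Prior × likelihood for each hypothesis:
  Regime R2: 0.35 × 0.075 = 0.02625
  Regime R5: 0.22 × 0.05 = 0.011
  Regime R1: 0.1 × 0.08 = 0.008
  Regime R3: 0.33 × 0.108 = 0.03564
Normalizing constant = 0.08089.
The ratio is 0.03564 / 0.02625 (the normalizer cancels) = 1.358.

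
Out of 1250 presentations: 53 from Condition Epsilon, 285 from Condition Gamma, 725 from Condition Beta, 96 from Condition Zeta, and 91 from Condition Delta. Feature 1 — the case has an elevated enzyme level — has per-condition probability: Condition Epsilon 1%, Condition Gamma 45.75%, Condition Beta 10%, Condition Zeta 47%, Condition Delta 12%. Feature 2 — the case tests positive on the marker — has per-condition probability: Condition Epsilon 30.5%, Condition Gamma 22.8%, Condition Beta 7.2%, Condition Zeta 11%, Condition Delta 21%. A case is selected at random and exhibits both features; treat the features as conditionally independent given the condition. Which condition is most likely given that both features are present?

Condition Gamma

Unnormalized posteriors (prior × likelihood):
  Condition Epsilon: 0.0424 × 0.01 × 0.305 = 0.00012932
  Condition Gamma: 0.228 × 0.4575 × 0.228 = 0.02378268
  Condition Beta: 0.58 × 0.1 × 0.072 = 0.004176
  Condition Zeta: 0.0768 × 0.47 × 0.11 = 0.00397056
  Condition Delta: 0.0728 × 0.12 × 0.21 = 0.00183456
Sum = 0.03389312.
Largest term belongs to Condition Gamma, so Condition Gamma is most probable.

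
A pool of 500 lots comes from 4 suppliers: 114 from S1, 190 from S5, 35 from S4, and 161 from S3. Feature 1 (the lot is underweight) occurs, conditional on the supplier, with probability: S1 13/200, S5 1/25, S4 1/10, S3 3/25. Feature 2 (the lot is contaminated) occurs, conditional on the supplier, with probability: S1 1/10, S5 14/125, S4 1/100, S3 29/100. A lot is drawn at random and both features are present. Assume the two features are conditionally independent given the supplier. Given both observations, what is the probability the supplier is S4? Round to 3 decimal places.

0.005

Compute prior × likelihood for every hypothesis:
  S1: 0.228 × 0.065 × 0.1 = 0.001482
  S5: 0.38 × 0.04 × 0.112 = 0.0017024
  S4: 0.07 × 0.1 × 0.01 = 0.00007
  S3: 0.322 × 0.12 × 0.29 = 0.0112056
Sum = 0.01446.
P(S4 | evidence) = 0.00007 / 0.01446 ≈ 0.005.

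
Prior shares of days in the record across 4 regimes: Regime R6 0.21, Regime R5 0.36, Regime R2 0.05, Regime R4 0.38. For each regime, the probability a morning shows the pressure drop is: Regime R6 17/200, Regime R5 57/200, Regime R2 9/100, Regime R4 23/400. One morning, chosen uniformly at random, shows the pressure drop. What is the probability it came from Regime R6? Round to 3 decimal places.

Unnormalized posteriors (prior × likelihood):
  Regime R6: 0.21 × 0.085 = 0.01785
  Regime R5: 0.36 × 0.285 = 0.1026
  Regime R2: 0.05 × 0.09 = 0.0045
  Regime R4: 0.38 × 0.0575 = 0.02185
Sum = 0.1468.
P(Regime R6 | evidence) = 0.01785 / 0.1468 ≈ 0.122.

0.122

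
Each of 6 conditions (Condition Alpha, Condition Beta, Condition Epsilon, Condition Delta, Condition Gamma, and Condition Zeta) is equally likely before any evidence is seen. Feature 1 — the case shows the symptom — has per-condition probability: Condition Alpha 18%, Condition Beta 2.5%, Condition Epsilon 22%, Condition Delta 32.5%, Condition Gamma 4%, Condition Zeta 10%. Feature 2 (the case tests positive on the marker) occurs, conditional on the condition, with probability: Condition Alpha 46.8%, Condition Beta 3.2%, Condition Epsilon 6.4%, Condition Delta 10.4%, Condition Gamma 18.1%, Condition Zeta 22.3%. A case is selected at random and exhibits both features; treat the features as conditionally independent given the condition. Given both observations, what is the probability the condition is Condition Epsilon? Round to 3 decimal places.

0.087

With a uniform prior (1/6 each), posterior ∝ likelihood:
  Condition Alpha: 0.18 × 0.468 = 0.08424
  Condition Beta: 0.025 × 0.032 = 0.0008
  Condition Epsilon: 0.22 × 0.064 = 0.01408
  Condition Delta: 0.325 × 0.104 = 0.0338
  Condition Gamma: 0.04 × 0.181 = 0.00724
  Condition Zeta: 0.1 × 0.223 = 0.0223
Sum = 0.16246.
P(Condition Epsilon | evidence) = 0.01408 / 0.16246 ≈ 0.087.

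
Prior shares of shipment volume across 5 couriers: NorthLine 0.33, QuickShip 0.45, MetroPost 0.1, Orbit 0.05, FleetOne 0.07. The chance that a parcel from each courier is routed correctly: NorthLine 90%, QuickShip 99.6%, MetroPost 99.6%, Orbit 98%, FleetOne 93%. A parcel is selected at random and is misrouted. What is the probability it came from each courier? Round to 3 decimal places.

NorthLine 0.803, QuickShip 0.044, MetroPost 0.010, Orbit 0.024, FleetOne 0.119

Taking complements, P(misrouted | each) = NorthLine 0.1, QuickShip 0.004, MetroPost 0.004, Orbit 0.02, FleetOne 0.07.
By Bayes' rule, posterior ∝ prior × likelihood:
  NorthLine: 0.33 × 0.1 = 0.033
  QuickShip: 0.45 × 0.004 = 0.0018
  MetroPost: 0.1 × 0.004 = 0.0004
  Orbit: 0.05 × 0.02 = 0.001
  FleetOne: 0.07 × 0.07 = 0.0049
Total = 0.0411.
P(NorthLine | misrouted) = 0.033/0.0411 ≈ 0.803
P(QuickShip | misrouted) = 0.0018/0.0411 ≈ 0.044
P(MetroPost | misrouted) = 0.0004/0.0411 ≈ 0.010
P(Orbit | misrouted) = 0.001/0.0411 ≈ 0.024
P(FleetOne | misrouted) = 0.0049/0.0411 ≈ 0.119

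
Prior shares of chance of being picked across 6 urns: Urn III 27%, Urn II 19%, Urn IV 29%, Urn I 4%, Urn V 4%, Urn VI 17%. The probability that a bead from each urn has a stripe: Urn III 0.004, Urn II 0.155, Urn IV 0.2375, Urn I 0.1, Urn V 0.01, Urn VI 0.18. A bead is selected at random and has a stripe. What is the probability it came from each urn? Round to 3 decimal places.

Urn III 0.008, Urn II 0.219, Urn IV 0.512, Urn I 0.030, Urn V 0.003, Urn VI 0.228

Unnormalized posteriors (prior × likelihood):
  Urn III: 0.27 × 0.004 = 0.00108
  Urn II: 0.19 × 0.155 = 0.02945
  Urn IV: 0.29 × 0.2375 = 0.068875
  Urn I: 0.04 × 0.1 = 0.004
  Urn V: 0.04 × 0.01 = 0.0004
  Urn VI: 0.17 × 0.18 = 0.0306
Total = 0.134405.
P(Urn III | striped) = 0.00108/0.134405 ≈ 0.008
P(Urn II | striped) = 0.02945/0.134405 ≈ 0.219
P(Urn IV | striped) = 0.068875/0.134405 ≈ 0.512
P(Urn I | striped) = 0.004/0.134405 ≈ 0.030
P(Urn V | striped) = 0.0004/0.134405 ≈ 0.003
P(Urn VI | striped) = 0.0306/0.134405 ≈ 0.228
(Check: 0.008+0.219+0.512+0.030+0.003+0.228 = 1.000.)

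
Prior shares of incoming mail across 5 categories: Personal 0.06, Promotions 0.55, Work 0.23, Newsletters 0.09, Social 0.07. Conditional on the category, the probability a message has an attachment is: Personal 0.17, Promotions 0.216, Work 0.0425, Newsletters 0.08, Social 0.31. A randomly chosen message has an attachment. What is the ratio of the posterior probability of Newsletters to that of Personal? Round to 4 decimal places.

0.7059

By Bayes' rule, posterior ∝ prior × likelihood:
  Personal: 0.06 × 0.17 = 0.0102
  Promotions: 0.55 × 0.216 = 0.1188
  Work: 0.23 × 0.0425 = 0.009775
  Newsletters: 0.09 × 0.08 = 0.0072
  Social: 0.07 × 0.31 = 0.0217
Sum = 0.167675.
The ratio is 0.0072 / 0.0102 (the normalizer cancels) = 0.7059.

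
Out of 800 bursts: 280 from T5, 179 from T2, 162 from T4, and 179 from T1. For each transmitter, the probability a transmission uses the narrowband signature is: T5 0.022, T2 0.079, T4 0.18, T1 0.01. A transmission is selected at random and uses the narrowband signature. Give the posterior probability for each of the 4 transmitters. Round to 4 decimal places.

T5 0.1202, T2 0.2759, T4 0.5690, T1 0.0349

Unnormalized posteriors (prior × likelihood):
  T5: 0.35 × 0.022 = 0.0077
  T2: 0.22375 × 0.079 = 0.01767625
  T4: 0.2025 × 0.18 = 0.03645
  T1: 0.22375 × 0.01 = 0.0022375
Sum = 0.06406375.
P(T5 | narrowband) = 0.0077/0.06406375 ≈ 0.1202
P(T2 | narrowband) = 0.01767625/0.06406375 ≈ 0.2759
P(T4 | narrowband) = 0.03645/0.06406375 ≈ 0.5690
P(T1 | narrowband) = 0.0022375/0.06406375 ≈ 0.0349
(Check: 0.1202+0.2759+0.5690+0.0349 = 1.0000.)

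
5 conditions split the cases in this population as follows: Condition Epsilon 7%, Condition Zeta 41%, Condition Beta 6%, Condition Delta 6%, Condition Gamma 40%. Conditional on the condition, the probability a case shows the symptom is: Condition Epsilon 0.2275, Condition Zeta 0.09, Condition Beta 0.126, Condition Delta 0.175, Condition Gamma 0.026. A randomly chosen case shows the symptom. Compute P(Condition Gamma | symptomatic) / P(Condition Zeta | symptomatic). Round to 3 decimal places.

Prior × likelihood for each hypothesis:
  Condition Epsilon: 0.07 × 0.2275 = 0.015925
  Condition Zeta: 0.41 × 0.09 = 0.0369
  Condition Beta: 0.06 × 0.126 = 0.00756
  Condition Delta: 0.06 × 0.175 = 0.0105
  Condition Gamma: 0.4 × 0.026 = 0.0104
Sum = 0.081285.
The ratio is 0.0104 / 0.0369 (the normalizer cancels) = 0.282.

0.282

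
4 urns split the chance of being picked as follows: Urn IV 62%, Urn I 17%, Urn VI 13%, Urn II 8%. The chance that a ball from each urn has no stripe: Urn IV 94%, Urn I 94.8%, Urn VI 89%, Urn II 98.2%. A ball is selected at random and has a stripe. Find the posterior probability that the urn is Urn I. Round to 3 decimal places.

Taking complements, P(striped | each) = Urn IV 0.06, Urn I 0.052, Urn VI 0.11, Urn II 0.018.
Prior × likelihood for each hypothesis:
  Urn IV: 0.62 × 0.06 = 0.0372
  Urn I: 0.17 × 0.052 = 0.00884
  Urn VI: 0.13 × 0.11 = 0.0143
  Urn II: 0.08 × 0.018 = 0.00144
Total = 0.06178.
P(Urn I | evidence) = 0.00884 / 0.06178 ≈ 0.143.

0.143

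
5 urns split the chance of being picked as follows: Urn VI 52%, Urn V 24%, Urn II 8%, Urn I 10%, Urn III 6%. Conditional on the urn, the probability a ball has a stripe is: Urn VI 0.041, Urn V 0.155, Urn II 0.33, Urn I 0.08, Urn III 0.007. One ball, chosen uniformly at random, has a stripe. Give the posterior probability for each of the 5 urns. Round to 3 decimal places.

Compute prior × likelihood for every hypothesis:
  Urn VI: 0.52 × 0.041 = 0.02132
  Urn V: 0.24 × 0.155 = 0.0372
  Urn II: 0.08 × 0.33 = 0.0264
  Urn I: 0.1 × 0.08 = 0.008
  Urn III: 0.06 × 0.007 = 0.00042
Normalizing constant = 0.09334.
P(Urn VI | striped) = 0.02132/0.09334 ≈ 0.228
P(Urn V | striped) = 0.0372/0.09334 ≈ 0.399
P(Urn II | striped) = 0.0264/0.09334 ≈ 0.283
P(Urn I | striped) = 0.008/0.09334 ≈ 0.086
P(Urn III | striped) = 0.00042/0.09334 ≈ 0.004
(Check: 0.228+0.399+0.283+0.086+0.004 = 1.000.)

Urn VI 0.228, Urn V 0.399, Urn II 0.283, Urn I 0.086, Urn III 0.004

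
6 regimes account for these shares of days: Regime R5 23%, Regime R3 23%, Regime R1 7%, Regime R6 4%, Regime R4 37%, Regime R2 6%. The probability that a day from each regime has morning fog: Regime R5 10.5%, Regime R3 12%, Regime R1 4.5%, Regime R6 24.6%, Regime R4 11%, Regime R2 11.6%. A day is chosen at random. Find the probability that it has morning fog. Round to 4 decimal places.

Prior × likelihood for each hypothesis:
  Regime R5: 0.23 × 0.105 = 0.02415
  Regime R3: 0.23 × 0.12 = 0.0276
  Regime R1: 0.07 × 0.045 = 0.00315
  Regime R6: 0.04 × 0.246 = 0.00984
  Regime R4: 0.37 × 0.11 = 0.0407
  Regime R2: 0.06 × 0.116 = 0.00696
P(fog) = 0.02415 + 0.0276 + 0.00315 + 0.00984 + 0.0407 + 0.00696 = 0.1124 → 0.1124.

0.1124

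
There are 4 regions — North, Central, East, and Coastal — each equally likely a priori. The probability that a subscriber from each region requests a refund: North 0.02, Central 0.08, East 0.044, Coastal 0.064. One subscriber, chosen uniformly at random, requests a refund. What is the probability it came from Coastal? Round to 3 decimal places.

With a uniform prior (1/4 each), posterior ∝ likelihood:
  North: 0.02
  Central: 0.08
  East: 0.044
  Coastal: 0.064
Normalizing constant = 0.208.
P(Coastal | evidence) = 0.064 / 0.208 ≈ 0.308.

0.308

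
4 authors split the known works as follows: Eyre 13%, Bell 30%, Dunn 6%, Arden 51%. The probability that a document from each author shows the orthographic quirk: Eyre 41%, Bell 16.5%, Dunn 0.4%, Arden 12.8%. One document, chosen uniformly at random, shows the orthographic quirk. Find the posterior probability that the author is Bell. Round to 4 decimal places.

0.2941

Unnormalized posteriors (prior × likelihood):
  Eyre: 0.13 × 0.41 = 0.0533
  Bell: 0.3 × 0.165 = 0.0495
  Dunn: 0.06 × 0.004 = 0.00024
  Arden: 0.51 × 0.128 = 0.06528
Total = 0.16832.
P(Bell | evidence) = 0.0495 / 0.16832 ≈ 0.2941.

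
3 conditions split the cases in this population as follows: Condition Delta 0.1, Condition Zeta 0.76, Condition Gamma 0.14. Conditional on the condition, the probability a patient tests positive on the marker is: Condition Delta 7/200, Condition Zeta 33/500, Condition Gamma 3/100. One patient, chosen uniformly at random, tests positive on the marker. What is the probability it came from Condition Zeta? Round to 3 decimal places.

By Bayes' rule, posterior ∝ prior × likelihood:
  Condition Delta: 0.1 × 0.035 = 0.0035
  Condition Zeta: 0.76 × 0.066 = 0.05016
  Condition Gamma: 0.14 × 0.03 = 0.0042
Normalizing constant = 0.05786.
P(Condition Zeta | evidence) = 0.05016 / 0.05786 ≈ 0.867.

0.867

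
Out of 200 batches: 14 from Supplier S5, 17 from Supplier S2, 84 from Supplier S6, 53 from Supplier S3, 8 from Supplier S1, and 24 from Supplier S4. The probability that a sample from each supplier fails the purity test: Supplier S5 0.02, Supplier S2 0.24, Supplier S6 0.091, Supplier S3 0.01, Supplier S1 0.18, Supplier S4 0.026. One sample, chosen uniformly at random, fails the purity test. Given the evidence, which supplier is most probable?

Unnormalized posteriors (prior × likelihood):
  Supplier S5: 0.07 × 0.02 = 0.0014
  Supplier S2: 0.085 × 0.24 = 0.0204
  Supplier S6: 0.42 × 0.091 = 0.03822
  Supplier S3: 0.265 × 0.01 = 0.00265
  Supplier S1: 0.04 × 0.18 = 0.0072
  Supplier S4: 0.12 × 0.026 = 0.00312
Normalizing constant = 0.07299.
Largest term belongs to Supplier S6, so Supplier S6 is most probable.

Supplier S6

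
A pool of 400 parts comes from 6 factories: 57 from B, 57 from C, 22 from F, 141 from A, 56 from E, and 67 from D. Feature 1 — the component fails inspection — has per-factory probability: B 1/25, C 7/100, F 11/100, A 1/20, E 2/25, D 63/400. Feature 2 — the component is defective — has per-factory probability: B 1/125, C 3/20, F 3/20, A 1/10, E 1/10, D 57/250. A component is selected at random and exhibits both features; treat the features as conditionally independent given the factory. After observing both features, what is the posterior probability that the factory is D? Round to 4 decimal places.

Unnormalized posteriors (prior × likelihood):
  B: 0.1425 × 0.04 × 0.008 = 0.0000456
  C: 0.1425 × 0.07 × 0.15 = 0.00149625
  F: 0.055 × 0.11 × 0.15 = 0.0009075
  A: 0.3525 × 0.05 × 0.1 = 0.0017625
  E: 0.14 × 0.08 × 0.1 = 0.00112
  D: 0.1675 × 0.1575 × 0.228 = 0.006014925
Normalizing constant = 0.011346775.
P(D | evidence) = 0.006014925 / 0.011346775 ≈ 0.5301.

0.5301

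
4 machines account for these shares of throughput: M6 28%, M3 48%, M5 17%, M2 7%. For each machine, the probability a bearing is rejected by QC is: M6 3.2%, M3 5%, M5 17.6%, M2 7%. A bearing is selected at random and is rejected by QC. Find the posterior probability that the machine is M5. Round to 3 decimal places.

0.441

Unnormalized posteriors (prior × likelihood):
  M6: 0.28 × 0.032 = 0.00896
  M3: 0.48 × 0.05 = 0.024
  M5: 0.17 × 0.176 = 0.02992
  M2: 0.07 × 0.07 = 0.0049
Total = 0.06778.
P(M5 | evidence) = 0.02992 / 0.06778 ≈ 0.441.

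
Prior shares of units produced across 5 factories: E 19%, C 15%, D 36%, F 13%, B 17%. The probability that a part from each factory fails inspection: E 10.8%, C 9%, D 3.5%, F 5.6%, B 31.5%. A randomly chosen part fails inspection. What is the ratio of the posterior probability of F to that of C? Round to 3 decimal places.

Compute prior × likelihood for every hypothesis:
  E: 0.19 × 0.108 = 0.02052
  C: 0.15 × 0.09 = 0.0135
  D: 0.36 × 0.035 = 0.0126
  F: 0.13 × 0.056 = 0.00728
  B: 0.17 × 0.315 = 0.05355
Sum = 0.10745.
The ratio is 0.00728 / 0.0135 (the normalizer cancels) = 0.539.

0.539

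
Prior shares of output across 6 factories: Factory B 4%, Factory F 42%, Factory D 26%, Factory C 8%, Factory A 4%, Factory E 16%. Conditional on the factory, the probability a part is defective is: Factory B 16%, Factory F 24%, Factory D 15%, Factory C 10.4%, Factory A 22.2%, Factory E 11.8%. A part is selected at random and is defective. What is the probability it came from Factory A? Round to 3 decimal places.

0.049

Prior × likelihood for each hypothesis:
  Factory B: 0.04 × 0.16 = 0.0064
  Factory F: 0.42 × 0.24 = 0.1008
  Factory D: 0.26 × 0.15 = 0.039
  Factory C: 0.08 × 0.104 = 0.00832
  Factory A: 0.04 × 0.222 = 0.00888
  Factory E: 0.16 × 0.118 = 0.01888
Normalizing constant = 0.18228.
P(Factory A | evidence) = 0.00888 / 0.18228 ≈ 0.049.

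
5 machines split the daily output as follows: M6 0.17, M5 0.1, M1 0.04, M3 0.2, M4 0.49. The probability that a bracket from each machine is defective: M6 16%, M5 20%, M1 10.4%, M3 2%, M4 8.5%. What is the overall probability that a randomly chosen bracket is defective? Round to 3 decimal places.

0.097

Compute prior × likelihood for every hypothesis:
  M6: 0.17 × 0.16 = 0.0272
  M5: 0.1 × 0.2 = 0.02
  M1: 0.04 × 0.104 = 0.00416
  M3: 0.2 × 0.02 = 0.004
  M4: 0.49 × 0.085 = 0.04165
P(defective) = 0.0272 + 0.02 + 0.00416 + 0.004 + 0.04165 = 0.09701 → 0.097.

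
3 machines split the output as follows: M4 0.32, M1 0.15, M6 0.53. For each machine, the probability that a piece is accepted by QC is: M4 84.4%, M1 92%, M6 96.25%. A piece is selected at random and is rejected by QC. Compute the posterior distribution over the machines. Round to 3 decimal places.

Taking complements, P(rejected | each) = M4 0.156, M1 0.08, M6 0.0375.
Prior × likelihood for each hypothesis:
  M4: 0.32 × 0.156 = 0.04992
  M1: 0.15 × 0.08 = 0.012
  M6: 0.53 × 0.0375 = 0.019875
Total = 0.081795.
P(M4 | rejected) = 0.04992/0.081795 ≈ 0.610
P(M1 | rejected) = 0.012/0.081795 ≈ 0.147
P(M6 | rejected) = 0.019875/0.081795 ≈ 0.243
(Check: 0.610+0.147+0.243 = 1.000.)

M4 0.610, M1 0.147, M6 0.243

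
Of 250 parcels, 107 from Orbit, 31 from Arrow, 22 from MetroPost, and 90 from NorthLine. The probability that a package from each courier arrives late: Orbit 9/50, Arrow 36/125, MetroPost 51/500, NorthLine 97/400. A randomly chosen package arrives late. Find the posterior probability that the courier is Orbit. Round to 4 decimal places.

Unnormalized posteriors (prior × likelihood):
  Orbit: 0.428 × 0.18 = 0.07704
  Arrow: 0.124 × 0.288 = 0.035712
  MetroPost: 0.088 × 0.102 = 0.008976
  NorthLine: 0.36 × 0.2425 = 0.0873
Total = 0.209028.
P(Orbit | evidence) = 0.07704 / 0.209028 ≈ 0.3686.

0.3686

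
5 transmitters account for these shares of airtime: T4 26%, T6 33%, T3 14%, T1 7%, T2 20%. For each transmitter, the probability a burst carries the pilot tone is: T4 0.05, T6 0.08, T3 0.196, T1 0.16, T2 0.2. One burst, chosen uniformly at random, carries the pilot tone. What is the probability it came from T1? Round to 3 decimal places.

Compute prior × likelihood for every hypothesis:
  T4: 0.26 × 0.05 = 0.013
  T6: 0.33 × 0.08 = 0.0264
  T3: 0.14 × 0.196 = 0.02744
  T1: 0.07 × 0.16 = 0.0112
  T2: 0.2 × 0.2 = 0.04
Normalizing constant = 0.11804.
P(T1 | evidence) = 0.0112 / 0.11804 ≈ 0.095.

0.095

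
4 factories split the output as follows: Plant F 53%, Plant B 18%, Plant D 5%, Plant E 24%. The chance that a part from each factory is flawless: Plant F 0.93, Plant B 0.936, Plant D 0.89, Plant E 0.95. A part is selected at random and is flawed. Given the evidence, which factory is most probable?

Plant F

Taking complements, P(flawed | each) = Plant F 0.07, Plant B 0.064, Plant D 0.11, Plant E 0.05.
By Bayes' rule, posterior ∝ prior × likelihood:
  Plant F: 0.53 × 0.07 = 0.0371
  Plant B: 0.18 × 0.064 = 0.01152
  Plant D: 0.05 × 0.11 = 0.0055
  Plant E: 0.24 × 0.05 = 0.012
Normalizing constant = 0.06612.
Largest term belongs to Plant F, so Plant F is most probable.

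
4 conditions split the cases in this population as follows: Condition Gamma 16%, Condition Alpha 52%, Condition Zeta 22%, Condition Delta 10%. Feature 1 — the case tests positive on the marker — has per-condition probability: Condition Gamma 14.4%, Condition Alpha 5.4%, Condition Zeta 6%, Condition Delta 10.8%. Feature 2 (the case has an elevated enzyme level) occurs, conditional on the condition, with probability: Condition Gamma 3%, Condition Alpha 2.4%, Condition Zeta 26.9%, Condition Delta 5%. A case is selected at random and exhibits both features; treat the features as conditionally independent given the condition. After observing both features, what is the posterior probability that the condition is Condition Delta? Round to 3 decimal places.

Compute prior × likelihood for every hypothesis:
  Condition Gamma: 0.16 × 0.144 × 0.03 = 0.0006912
  Condition Alpha: 0.52 × 0.054 × 0.024 = 0.00067392
  Condition Zeta: 0.22 × 0.06 × 0.269 = 0.0035508
  Condition Delta: 0.1 × 0.108 × 0.05 = 0.00054
Normalizing constant = 0.00545592.
P(Condition Delta | evidence) = 0.00054 / 0.00545592 ≈ 0.099.

0.099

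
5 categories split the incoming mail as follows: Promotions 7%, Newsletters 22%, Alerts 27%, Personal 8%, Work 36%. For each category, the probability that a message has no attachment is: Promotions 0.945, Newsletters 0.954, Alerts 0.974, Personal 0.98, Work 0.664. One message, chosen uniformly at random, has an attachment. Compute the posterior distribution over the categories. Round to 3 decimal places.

Promotions 0.027, Newsletters 0.070, Alerts 0.049, Personal 0.011, Work 0.843

Taking complements, P(attachment | each) = Promotions 0.055, Newsletters 0.046, Alerts 0.026, Personal 0.02, Work 0.336.
By Bayes' rule, posterior ∝ prior × likelihood:
  Promotions: 0.07 × 0.055 = 0.00385
  Newsletters: 0.22 × 0.046 = 0.01012
  Alerts: 0.27 × 0.026 = 0.00702
  Personal: 0.08 × 0.02 = 0.0016
  Work: 0.36 × 0.336 = 0.12096
Sum = 0.14355.
P(Promotions | attachment) = 0.00385/0.14355 ≈ 0.027
P(Newsletters | attachment) = 0.01012/0.14355 ≈ 0.070
P(Alerts | attachment) = 0.00702/0.14355 ≈ 0.049
P(Personal | attachment) = 0.0016/0.14355 ≈ 0.011
P(Work | attachment) = 0.12096/0.14355 ≈ 0.843
(Check: 0.027+0.070+0.049+0.011+0.843 = 1.000.)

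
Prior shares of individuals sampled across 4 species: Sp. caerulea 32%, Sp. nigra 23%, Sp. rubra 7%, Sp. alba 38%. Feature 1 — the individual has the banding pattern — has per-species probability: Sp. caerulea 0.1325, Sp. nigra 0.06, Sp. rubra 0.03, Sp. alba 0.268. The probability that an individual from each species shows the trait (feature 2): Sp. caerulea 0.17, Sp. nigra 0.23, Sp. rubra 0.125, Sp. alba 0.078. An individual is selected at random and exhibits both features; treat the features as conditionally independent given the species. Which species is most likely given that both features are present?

Sp. alba

Prior × likelihood for each hypothesis:
  Sp. caerulea: 0.32 × 0.1325 × 0.17 = 0.007208
  Sp. nigra: 0.23 × 0.06 × 0.23 = 0.003174
  Sp. rubra: 0.07 × 0.03 × 0.125 = 0.0002625
  Sp. alba: 0.38 × 0.268 × 0.078 = 0.00794352
Total = 0.01858802.
Largest term belongs to Sp. alba, so Sp. alba is most probable.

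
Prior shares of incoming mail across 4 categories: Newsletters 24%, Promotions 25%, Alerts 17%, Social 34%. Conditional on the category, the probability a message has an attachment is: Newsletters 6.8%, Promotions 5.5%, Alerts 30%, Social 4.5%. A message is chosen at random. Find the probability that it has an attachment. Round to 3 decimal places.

0.096

Prior × likelihood for each hypothesis:
  Newsletters: 0.24 × 0.068 = 0.01632
  Promotions: 0.25 × 0.055 = 0.01375
  Alerts: 0.17 × 0.3 = 0.051
  Social: 0.34 × 0.045 = 0.0153
P(attachment) = 0.01632 + 0.01375 + 0.051 + 0.0153 = 0.09637 → 0.096.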